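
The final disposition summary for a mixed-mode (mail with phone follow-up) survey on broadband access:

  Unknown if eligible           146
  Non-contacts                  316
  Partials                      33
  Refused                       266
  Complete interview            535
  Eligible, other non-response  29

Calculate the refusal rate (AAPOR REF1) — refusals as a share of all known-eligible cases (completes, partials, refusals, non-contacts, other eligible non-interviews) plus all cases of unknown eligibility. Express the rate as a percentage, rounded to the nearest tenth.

20.1%

Top: 266
Denominator: 535 + 33 + 266 + 316 + 29 + 146 = 1325
REF1 = 266 / 1325 = 0.2008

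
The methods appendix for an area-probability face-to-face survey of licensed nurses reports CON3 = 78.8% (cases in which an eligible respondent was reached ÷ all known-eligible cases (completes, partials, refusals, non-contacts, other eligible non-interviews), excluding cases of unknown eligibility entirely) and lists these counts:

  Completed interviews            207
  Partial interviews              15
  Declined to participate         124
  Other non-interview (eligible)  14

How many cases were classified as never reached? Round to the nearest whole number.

Num: 207 + 15 + 124 + 14 = 360
CON3 = 360 / D = 0.788
D = 360 / 0.788 = 456.9
Other denominator terms total 360
never reached = 456.9 − 360 ≈ 97

97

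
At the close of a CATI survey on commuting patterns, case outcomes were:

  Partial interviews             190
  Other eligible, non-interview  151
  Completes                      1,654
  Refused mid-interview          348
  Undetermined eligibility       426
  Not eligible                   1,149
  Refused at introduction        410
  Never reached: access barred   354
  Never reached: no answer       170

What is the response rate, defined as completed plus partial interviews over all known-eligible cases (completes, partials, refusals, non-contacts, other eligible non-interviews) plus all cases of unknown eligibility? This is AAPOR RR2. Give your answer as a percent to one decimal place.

49.8%

Refused = 410 + 348 = 758
No contact after all attempts = 170 + 354 = 524
Num → 1654 + 190 = 1844
Base → 1654 + 190 + 758 + 524 + 151 + 426 = 3703
RR2 = 1844 / 3703 = 0.4980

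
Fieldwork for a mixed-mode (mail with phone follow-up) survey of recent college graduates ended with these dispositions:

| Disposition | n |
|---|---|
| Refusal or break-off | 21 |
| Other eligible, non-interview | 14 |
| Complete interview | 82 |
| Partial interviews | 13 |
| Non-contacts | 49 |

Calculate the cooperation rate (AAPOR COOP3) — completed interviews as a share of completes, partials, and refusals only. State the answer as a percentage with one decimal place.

Top = 82
Denom = 82 + 13 + 21 = 116
COOP3 = 82 / 116 = 0.7069

70.7%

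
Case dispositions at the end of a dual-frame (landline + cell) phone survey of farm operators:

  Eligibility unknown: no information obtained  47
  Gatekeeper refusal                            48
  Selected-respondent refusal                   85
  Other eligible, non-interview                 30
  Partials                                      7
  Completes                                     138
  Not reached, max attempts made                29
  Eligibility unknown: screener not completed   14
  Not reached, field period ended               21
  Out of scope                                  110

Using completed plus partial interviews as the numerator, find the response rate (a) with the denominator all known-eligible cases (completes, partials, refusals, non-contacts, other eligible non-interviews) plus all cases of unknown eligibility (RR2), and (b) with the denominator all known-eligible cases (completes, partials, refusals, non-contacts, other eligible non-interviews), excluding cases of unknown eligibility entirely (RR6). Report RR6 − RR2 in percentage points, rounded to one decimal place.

Refusals = 48 + 85 = 133
Never reached = 21 + 29 = 50
Undetermined eligibility = 14 + 47 = 61
Numerator: 138 + 7 = 145
Base: 138 + 7 + 133 + 50 + 30 + 61 = 419
RR2 = 145 / 419 = 0.3461
Base: 138 + 7 + 133 + 50 + 30 = 358
RR6 = 145 / 358 = 0.4050
Difference = 40.50 − 34.61 = 5.89 percentage points

5.9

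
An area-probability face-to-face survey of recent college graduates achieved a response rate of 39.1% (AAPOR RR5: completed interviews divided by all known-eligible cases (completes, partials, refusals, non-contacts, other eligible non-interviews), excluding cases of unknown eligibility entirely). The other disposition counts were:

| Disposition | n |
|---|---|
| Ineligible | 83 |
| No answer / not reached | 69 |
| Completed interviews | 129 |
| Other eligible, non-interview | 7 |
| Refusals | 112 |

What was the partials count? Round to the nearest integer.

13

RR5 = 129 / D = 0.391
D = 129 / 0.391 = 329.9
Other denominator terms total 317
partials = 329.9 − 317 ≈ 13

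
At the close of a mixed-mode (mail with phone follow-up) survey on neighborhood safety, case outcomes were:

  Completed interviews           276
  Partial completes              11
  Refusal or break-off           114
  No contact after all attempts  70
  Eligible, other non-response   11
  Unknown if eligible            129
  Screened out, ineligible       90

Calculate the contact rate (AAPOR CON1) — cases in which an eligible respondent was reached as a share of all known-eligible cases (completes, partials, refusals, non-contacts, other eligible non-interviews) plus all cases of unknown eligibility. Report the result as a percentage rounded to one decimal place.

67.4%

Numerator → 276 + 11 + 114 + 11 = 412
Denom → 276 + 11 + 114 + 70 + 11 + 129 = 611
CON1 = 412 / 611 = 0.6743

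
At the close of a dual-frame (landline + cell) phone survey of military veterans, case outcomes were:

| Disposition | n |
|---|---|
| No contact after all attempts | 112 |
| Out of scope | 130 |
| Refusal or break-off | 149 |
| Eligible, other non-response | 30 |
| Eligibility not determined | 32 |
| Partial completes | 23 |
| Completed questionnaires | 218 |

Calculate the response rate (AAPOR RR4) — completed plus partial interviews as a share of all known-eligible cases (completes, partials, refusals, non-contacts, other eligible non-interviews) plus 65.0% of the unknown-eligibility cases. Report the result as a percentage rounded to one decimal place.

Numerator: 218 + 23 = 241
Eligible (known): 218 + 23 + 149 + 112 + 30 = 532
Estimated eligible among unknowns: 0.6500 × 32 = 20.80
Denominator: 532 + 20.80 = 552.80
RR4 = 241 / 552.80 = 0.4360

43.6%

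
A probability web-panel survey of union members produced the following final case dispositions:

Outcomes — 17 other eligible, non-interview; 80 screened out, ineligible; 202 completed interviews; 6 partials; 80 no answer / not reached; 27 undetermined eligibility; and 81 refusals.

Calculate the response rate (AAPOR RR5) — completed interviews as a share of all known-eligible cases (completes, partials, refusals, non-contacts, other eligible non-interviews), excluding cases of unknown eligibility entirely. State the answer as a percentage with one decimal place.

52.3%

Numerator → 202
Base → 202 + 6 + 81 + 80 + 17 = 386
RR5 = 202 / 386 = 0.5233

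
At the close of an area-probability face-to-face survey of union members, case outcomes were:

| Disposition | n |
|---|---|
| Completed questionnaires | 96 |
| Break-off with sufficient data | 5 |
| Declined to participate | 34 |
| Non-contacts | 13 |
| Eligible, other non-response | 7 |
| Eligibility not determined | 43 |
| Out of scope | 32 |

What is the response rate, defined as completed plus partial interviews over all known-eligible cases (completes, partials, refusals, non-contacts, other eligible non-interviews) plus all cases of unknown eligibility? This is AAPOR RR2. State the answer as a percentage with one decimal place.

51.0%

Top: 96 + 5 = 101
Base: 96 + 5 + 34 + 13 + 7 + 43 = 198
RR2 = 101 / 198 = 0.5101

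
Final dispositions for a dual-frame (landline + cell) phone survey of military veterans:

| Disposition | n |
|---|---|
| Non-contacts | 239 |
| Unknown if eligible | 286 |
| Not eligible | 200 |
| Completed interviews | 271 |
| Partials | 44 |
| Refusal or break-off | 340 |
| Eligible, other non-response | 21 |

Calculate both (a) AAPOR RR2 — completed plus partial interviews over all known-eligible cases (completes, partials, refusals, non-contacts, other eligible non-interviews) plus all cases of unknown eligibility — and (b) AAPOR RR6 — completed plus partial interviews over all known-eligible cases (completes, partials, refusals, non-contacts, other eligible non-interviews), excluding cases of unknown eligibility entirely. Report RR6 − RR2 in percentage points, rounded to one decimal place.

8.2

Num: 271 + 44 = 315
Denominator: 271 + 44 + 340 + 239 + 21 + 286 = 1201
RR2 = 315 / 1201 = 0.2623
Denominator: 271 + 44 + 340 + 239 + 21 = 915
RR6 = 315 / 915 = 0.3443
Difference = 34.43 − 26.23 = 8.20 percentage points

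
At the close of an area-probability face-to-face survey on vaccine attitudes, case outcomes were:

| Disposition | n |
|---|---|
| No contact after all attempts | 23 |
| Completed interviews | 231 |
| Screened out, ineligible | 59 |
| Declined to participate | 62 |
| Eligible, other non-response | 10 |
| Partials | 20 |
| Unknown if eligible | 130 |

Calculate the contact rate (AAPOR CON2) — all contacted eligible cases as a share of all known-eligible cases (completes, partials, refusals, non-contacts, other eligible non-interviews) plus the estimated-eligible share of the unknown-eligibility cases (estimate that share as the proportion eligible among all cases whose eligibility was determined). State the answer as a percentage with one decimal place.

70.7%

Num = 231 + 20 + 62 + 10 = 323
Determined eligible = 231 + 20 + 62 + 23 + 10 = 346
e = 346 / (346 + 59) = 346 / 405 = 0.8543
e × U = 0.8543 × 130 = 111.06
Denom = 346 + 111.06 = 457.06
CON2 = 323 / 457.06 = 0.7067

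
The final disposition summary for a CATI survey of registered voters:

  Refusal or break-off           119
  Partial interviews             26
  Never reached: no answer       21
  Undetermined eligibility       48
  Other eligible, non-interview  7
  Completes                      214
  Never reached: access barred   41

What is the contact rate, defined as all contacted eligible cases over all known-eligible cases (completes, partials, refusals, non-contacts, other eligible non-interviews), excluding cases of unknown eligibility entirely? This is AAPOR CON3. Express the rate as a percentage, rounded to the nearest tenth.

Never reached = 21 + 41 = 62
Top → 214 + 26 + 119 + 7 = 366
Base → 214 + 26 + 119 + 62 + 7 = 428
CON3 = 366 / 428 = 0.8551

85.5%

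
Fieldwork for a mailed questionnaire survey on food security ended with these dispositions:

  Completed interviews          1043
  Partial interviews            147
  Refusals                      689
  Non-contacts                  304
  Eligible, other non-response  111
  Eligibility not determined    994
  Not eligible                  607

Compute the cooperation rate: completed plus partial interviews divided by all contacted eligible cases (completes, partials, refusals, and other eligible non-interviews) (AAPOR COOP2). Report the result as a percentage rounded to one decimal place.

59.8%

Num: 1043 + 147 = 1190
Denom: 1043 + 147 + 689 + 111 = 1990
COOP2 = 1190 / 1990 = 0.5980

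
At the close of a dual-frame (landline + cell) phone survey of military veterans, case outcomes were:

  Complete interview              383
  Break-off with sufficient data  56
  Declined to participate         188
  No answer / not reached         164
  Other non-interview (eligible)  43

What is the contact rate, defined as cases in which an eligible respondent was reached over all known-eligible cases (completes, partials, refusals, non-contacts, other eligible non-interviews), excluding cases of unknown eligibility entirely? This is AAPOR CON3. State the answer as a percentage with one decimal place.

Top: 383 + 56 + 188 + 43 = 670
Denom: 383 + 56 + 188 + 164 + 43 = 834
CON3 = 670 / 834 = 0.8034

80.3%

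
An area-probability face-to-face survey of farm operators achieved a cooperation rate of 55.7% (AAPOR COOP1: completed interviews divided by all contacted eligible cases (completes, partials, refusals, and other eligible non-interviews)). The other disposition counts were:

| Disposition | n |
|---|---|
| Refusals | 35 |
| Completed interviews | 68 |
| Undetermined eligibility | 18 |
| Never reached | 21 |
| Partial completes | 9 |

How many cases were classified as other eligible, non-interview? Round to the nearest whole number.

10

COOP1 = 68 / D = 0.557
D = 68 / 0.557 = 122.1
Remaining denominator categories sum to 112
other eligible, non-interview = 122.1 − 112 ≈ 10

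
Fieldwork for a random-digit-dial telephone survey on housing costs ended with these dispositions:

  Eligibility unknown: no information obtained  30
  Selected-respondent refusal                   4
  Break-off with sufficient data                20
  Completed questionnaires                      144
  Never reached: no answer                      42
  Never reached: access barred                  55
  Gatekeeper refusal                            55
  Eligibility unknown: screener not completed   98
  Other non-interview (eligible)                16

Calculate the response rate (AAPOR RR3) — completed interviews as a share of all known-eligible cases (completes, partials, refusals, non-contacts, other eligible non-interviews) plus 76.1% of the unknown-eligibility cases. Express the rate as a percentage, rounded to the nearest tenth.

Refusal or break-off = 55 + 4 = 59
Never reached = 42 + 55 = 97
Eligibility not determined = 98 + 30 = 128
Num → 144
Known eligible → 144 + 20 + 59 + 97 + 16 = 336
Eligible share of unknowns → 0.7610 × 128 = 97.41
Denom → 336 + 97.41 = 433.41
RR3 = 144 / 433.41 = 0.3322

33.2%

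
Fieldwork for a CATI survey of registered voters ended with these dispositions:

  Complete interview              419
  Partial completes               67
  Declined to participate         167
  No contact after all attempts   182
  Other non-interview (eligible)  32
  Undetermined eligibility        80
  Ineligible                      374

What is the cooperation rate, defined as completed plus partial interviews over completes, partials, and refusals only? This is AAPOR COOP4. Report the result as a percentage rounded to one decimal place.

74.4%

Num = 419 + 67 = 486
Denominator = 419 + 67 + 167 = 653
COOP4 = 486 / 653 = 0.7443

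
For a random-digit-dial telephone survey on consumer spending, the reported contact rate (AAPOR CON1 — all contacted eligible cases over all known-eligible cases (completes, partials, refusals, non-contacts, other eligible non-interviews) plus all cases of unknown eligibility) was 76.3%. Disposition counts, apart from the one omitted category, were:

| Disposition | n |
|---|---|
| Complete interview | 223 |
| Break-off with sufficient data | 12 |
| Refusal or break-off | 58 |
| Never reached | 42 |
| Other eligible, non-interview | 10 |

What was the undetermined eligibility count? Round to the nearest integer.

52

Top: 223 + 12 + 58 + 10 = 303
CON1 = 303 / D = 0.763
D = 303 / 0.763 = 397.1
Other denominator terms total 345
undetermined eligibility = 397.1 − 345 ≈ 52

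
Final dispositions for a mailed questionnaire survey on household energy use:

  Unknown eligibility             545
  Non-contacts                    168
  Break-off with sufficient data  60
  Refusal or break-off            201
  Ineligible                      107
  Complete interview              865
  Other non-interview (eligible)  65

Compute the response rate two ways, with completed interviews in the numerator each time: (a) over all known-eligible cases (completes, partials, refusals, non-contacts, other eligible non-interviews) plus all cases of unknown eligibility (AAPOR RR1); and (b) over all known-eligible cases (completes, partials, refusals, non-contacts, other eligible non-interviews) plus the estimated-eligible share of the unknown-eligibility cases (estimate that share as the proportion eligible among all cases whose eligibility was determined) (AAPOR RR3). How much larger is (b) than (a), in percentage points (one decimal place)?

1.0

Num: 865
Denom: 865 + 60 + 201 + 168 + 65 + 545 = 1904
RR1 = 865 / 1904 = 0.4543
Determined eligible: 865 + 60 + 201 + 168 + 65 = 1359
e = 1359 / (1359 + 107) = 1359 / 1466 = 0.9270
e × U: 0.9270 × 545 = 505.22
Denom: 1359 + 505.22 = 1864.22
RR3 = 865 / 1864.22 = 0.4640
Difference = 46.40 − 45.43 = 0.97 percentage points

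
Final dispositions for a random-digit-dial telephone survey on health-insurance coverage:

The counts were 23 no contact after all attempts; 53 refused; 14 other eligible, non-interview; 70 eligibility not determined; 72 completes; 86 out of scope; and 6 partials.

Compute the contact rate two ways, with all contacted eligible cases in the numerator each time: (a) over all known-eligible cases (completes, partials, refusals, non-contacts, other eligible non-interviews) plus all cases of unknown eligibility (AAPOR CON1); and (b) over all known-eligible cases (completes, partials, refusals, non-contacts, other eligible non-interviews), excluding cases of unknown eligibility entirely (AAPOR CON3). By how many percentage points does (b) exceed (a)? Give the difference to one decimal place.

Numerator → 72 + 6 + 53 + 14 = 145
Base → 72 + 6 + 53 + 23 + 14 + 70 = 238
CON1 = 145 / 238 = 0.6092
Base → 72 + 6 + 53 + 23 + 14 = 168
CON3 = 145 / 168 = 0.8631
Difference = 86.31 − 60.92 = 25.39 percentage points

25.4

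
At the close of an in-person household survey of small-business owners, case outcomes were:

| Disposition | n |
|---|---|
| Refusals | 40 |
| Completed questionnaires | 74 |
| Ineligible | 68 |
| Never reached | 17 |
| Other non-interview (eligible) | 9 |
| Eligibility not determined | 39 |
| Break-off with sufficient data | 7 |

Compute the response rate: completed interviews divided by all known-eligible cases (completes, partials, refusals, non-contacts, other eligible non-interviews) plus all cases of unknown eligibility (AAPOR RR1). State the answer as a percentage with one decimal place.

39.8%

Num: 74
Base: 74 + 7 + 40 + 17 + 9 + 39 = 186
RR1 = 74 / 186 = 0.3978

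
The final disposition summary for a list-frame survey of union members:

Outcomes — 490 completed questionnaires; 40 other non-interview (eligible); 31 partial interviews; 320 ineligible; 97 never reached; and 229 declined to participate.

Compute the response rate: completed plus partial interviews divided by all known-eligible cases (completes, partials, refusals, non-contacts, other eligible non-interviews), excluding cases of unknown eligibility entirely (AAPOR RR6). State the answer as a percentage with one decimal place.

Top = 490 + 31 = 521
Denom = 490 + 31 + 229 + 97 + 40 = 887
RR6 = 521 / 887 = 0.5874

58.7%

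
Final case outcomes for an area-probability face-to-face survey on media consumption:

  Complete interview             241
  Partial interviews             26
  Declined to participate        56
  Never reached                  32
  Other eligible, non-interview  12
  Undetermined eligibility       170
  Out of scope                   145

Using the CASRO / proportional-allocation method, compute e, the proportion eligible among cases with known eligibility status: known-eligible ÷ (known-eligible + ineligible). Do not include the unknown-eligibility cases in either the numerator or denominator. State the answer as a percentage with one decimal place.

Known eligible: 241 + 26 + 56 + 32 + 12 = 367
e = 367 / (367 + 145) = 367 / 512 = 0.7168

71.7%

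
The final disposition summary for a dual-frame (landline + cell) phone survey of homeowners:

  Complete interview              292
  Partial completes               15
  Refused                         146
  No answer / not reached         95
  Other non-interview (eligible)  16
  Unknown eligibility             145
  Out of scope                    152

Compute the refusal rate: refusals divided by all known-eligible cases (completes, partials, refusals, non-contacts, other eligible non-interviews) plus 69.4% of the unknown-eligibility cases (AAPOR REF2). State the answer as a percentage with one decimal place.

Num = 146
Eligible (known) = 292 + 15 + 146 + 95 + 16 = 564
e × U = 0.6940 × 145 = 100.63
Denom = 564 + 100.63 = 664.63
REF2 = 146 / 664.63 = 0.2197

22.0%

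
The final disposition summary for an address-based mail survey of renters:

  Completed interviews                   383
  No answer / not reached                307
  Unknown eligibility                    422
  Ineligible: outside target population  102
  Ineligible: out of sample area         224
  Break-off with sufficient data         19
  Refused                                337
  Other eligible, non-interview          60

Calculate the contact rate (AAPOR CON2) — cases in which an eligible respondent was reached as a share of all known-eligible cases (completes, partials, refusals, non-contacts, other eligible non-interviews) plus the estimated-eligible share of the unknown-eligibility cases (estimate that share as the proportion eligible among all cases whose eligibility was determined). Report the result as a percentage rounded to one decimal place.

55.8%

Screened out, ineligible = 102 + 224 = 326
Num = 383 + 19 + 337 + 60 = 799
Known eligible = 383 + 19 + 337 + 307 + 60 = 1106
e = 1106 / (1106 + 326) = 1106 / 1432 = 0.7723
e × U = 0.7723 × 422 = 325.91
Denom = 1106 + 325.91 = 1431.91
CON2 = 799 / 1431.91 = 0.5580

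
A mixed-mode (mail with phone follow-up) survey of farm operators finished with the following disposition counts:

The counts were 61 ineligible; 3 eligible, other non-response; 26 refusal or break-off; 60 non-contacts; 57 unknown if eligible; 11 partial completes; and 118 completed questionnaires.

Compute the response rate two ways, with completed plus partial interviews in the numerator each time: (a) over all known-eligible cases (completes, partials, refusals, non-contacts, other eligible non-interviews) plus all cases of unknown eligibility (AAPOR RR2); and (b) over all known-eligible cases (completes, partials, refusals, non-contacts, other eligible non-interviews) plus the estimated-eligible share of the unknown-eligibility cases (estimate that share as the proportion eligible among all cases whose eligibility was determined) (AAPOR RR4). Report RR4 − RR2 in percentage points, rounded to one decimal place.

2.2

Numerator: 118 + 11 = 129
Denominator: 118 + 11 + 26 + 60 + 3 + 57 = 275
RR2 = 129 / 275 = 0.4691
Eligible (known): 118 + 11 + 26 + 60 + 3 = 218
e = 218 / (218 + 61) = 218 / 279 = 0.7814
Estimated eligible among unknowns: 0.7814 × 57 = 44.54
Denominator: 218 + 44.54 = 262.54
RR4 = 129 / 262.54 = 0.4914
Difference = 49.14 − 46.91 = 2.23 percentage points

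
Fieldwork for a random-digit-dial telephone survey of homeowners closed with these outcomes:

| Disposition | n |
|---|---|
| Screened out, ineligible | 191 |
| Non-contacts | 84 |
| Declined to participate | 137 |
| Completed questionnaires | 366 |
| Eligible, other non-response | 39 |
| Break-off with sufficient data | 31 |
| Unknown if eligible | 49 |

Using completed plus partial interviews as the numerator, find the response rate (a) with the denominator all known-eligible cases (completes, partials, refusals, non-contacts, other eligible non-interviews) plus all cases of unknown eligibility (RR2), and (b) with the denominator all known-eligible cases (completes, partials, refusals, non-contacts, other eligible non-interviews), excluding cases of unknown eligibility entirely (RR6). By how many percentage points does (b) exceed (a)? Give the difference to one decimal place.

Numerator: 366 + 31 = 397
Denominator: 366 + 31 + 137 + 84 + 39 + 49 = 706
RR2 = 397 / 706 = 0.5623
Denominator: 366 + 31 + 137 + 84 + 39 = 657
RR6 = 397 / 657 = 0.6043
Difference = 60.43 − 56.23 = 4.20 percentage points

4.2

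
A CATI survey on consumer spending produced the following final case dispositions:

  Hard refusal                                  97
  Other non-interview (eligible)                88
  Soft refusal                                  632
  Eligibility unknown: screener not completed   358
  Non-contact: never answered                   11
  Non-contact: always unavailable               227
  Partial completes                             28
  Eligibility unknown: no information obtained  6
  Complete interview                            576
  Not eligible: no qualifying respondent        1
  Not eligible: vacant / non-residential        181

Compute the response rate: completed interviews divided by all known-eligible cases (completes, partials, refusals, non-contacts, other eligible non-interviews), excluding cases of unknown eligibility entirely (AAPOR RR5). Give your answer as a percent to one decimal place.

Refusals = 97 + 632 = 729
Non-contacts = 11 + 227 = 238
Undetermined eligibility = 358 + 6 = 364
Out of scope = 1 + 181 = 182
Num: 576
Denom: 576 + 28 + 729 + 238 + 88 = 1659
RR5 = 576 / 1659 = 0.3472

34.7%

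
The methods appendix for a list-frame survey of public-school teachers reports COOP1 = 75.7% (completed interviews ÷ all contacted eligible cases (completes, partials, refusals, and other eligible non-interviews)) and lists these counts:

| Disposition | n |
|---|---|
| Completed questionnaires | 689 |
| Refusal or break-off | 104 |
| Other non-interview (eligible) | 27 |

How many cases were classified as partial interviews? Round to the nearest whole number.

90

COOP1 = 689 / D = 0.757
D = 689 / 0.757 = 910.2
Other denominator terms total 820
partial interviews = 910.2 − 820 ≈ 90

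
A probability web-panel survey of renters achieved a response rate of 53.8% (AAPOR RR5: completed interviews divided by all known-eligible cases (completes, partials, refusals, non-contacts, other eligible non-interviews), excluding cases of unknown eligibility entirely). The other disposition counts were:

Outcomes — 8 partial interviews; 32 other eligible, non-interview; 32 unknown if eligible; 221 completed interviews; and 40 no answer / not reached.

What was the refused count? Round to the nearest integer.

RR5 = 221 / D = 0.538
D = 221 / 0.538 = 410.8
Other denominator terms total 301
refused = 410.8 − 301 ≈ 110

110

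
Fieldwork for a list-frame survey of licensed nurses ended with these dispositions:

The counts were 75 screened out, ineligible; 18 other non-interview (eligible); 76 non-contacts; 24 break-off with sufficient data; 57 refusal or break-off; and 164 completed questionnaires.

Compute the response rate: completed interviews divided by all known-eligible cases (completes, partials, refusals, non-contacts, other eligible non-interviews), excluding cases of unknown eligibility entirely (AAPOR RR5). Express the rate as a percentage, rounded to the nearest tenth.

Num: 164
Denominator: 164 + 24 + 57 + 76 + 18 = 339
RR5 = 164 / 339 = 0.4838

48.4%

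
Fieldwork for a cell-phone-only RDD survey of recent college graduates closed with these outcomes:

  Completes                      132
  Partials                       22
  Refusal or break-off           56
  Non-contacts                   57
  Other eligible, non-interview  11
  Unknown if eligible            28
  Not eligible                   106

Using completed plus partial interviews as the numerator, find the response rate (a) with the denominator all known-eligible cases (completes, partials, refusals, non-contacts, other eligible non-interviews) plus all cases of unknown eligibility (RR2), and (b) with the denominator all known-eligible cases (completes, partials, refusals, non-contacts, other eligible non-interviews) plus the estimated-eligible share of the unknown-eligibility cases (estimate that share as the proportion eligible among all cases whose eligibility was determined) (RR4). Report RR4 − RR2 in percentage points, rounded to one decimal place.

Numerator: 132 + 22 = 154
Denom: 132 + 22 + 56 + 57 + 11 + 28 = 306
RR2 = 154 / 306 = 0.5033
Determined eligible: 132 + 22 + 56 + 57 + 11 = 278
e = 278 / (278 + 106) = 278 / 384 = 0.7240
Estimated eligible among unknowns: 0.7240 × 28 = 20.27
Denom: 278 + 20.27 = 298.27
RR4 = 154 / 298.27 = 0.5163
Difference = 51.63 − 50.33 = 1.30 percentage points

1.3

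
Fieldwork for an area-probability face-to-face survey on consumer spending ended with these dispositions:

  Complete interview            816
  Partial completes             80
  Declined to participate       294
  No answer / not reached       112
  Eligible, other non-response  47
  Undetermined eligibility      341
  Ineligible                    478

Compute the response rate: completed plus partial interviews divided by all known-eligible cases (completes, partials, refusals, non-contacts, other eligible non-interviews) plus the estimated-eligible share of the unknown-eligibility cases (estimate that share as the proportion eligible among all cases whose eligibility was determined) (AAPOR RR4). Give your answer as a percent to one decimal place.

Numerator → 816 + 80 = 896
Determined eligible → 816 + 80 + 294 + 112 + 47 = 1349
e = 1349 / (1349 + 478) = 1349 / 1827 = 0.7384
Estimated eligible among unknowns → 0.7384 × 341 = 251.79
Base → 1349 + 251.79 = 1600.79
RR4 = 896 / 1600.79 = 0.5597

56.0%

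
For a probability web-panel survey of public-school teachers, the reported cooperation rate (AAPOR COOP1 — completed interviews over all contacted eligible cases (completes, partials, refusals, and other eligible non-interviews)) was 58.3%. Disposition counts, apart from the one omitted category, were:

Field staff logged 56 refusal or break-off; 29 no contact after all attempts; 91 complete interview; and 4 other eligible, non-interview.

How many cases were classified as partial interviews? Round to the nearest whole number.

COOP1 = 91 / D = 0.583
D = 91 / 0.583 = 156.1
Remaining denominator categories sum to 151
partial interviews = 156.1 − 151 ≈ 5

5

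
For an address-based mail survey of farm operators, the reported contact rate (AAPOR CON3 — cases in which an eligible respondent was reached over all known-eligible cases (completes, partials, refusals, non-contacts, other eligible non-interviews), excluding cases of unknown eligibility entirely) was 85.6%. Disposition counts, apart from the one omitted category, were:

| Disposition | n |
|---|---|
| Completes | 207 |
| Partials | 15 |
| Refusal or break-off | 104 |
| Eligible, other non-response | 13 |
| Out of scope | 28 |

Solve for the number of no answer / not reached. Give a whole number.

57

Numerator → 207 + 15 + 104 + 13 = 339
CON3 = 339 / D = 0.856
D = 339 / 0.856 = 396.0
Remaining denominator categories sum to 339
no answer / not reached = 396.0 − 339 ≈ 57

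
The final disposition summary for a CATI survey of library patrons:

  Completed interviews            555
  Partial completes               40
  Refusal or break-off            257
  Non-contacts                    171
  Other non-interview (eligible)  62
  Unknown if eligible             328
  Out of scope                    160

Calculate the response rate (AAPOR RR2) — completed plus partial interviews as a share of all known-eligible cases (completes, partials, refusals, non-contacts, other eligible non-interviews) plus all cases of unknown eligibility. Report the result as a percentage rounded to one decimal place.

42.1%

Num: 555 + 40 = 595
Base: 555 + 40 + 257 + 171 + 62 + 328 = 1413
RR2 = 595 / 1413 = 0.4211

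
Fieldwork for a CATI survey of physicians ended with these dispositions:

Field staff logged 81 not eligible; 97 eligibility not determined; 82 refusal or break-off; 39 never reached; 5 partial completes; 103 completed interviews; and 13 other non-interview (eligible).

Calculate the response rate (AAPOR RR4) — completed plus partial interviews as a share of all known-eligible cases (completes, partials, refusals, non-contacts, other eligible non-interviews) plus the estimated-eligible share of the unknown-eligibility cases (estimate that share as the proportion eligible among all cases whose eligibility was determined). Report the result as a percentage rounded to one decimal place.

Top = 103 + 5 = 108
Determined eligible = 103 + 5 + 82 + 39 + 13 = 242
e = 242 / (242 + 81) = 242 / 323 = 0.7492
Eligible share of unknowns = 0.7492 × 97 = 72.67
Base = 242 + 72.67 = 314.67
RR4 = 108 / 314.67 = 0.3432

34.3%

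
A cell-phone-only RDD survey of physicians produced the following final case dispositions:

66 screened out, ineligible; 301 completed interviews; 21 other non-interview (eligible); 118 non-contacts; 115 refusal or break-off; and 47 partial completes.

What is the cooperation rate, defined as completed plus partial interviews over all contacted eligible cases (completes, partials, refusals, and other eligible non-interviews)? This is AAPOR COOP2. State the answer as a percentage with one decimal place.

Top = 301 + 47 = 348
Denom = 301 + 47 + 115 + 21 = 484
COOP2 = 348 / 484 = 0.7190

71.9%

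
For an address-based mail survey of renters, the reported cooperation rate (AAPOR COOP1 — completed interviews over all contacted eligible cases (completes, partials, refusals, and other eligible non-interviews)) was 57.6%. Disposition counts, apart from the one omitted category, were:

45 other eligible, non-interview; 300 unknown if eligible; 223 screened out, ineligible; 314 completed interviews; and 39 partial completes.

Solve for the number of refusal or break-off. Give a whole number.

COOP1 = 314 / D = 0.576
D = 314 / 0.576 = 545.1
Rest of base = 398
refusal or break-off = 545.1 − 398 ≈ 147

147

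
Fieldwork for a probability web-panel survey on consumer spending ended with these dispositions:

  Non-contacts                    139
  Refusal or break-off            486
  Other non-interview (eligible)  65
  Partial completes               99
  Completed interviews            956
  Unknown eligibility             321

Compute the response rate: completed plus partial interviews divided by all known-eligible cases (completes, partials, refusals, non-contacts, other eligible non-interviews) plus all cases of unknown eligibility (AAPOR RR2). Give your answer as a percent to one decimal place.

Top → 956 + 99 = 1055
Base → 956 + 99 + 486 + 139 + 65 + 321 = 2066
RR2 = 1055 / 2066 = 0.5106

51.1%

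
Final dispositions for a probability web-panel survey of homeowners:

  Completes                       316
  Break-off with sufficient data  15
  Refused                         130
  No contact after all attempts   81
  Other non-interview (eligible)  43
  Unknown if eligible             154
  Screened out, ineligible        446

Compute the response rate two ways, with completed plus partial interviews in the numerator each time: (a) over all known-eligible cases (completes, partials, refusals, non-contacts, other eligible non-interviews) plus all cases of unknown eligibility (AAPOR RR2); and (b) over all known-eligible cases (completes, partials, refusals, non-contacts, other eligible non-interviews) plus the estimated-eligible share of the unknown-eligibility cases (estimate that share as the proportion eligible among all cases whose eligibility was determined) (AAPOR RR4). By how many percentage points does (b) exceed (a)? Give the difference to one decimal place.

Top: 316 + 15 = 331
Denom: 316 + 15 + 130 + 81 + 43 + 154 = 739
RR2 = 331 / 739 = 0.4479
Known eligible: 316 + 15 + 130 + 81 + 43 = 585
e = 585 / (585 + 446) = 585 / 1031 = 0.5674
e × U: 0.5674 × 154 = 87.38
Denom: 585 + 87.38 = 672.38
RR4 = 331 / 672.38 = 0.4923
Difference = 49.23 − 44.79 = 4.44 percentage points

4.4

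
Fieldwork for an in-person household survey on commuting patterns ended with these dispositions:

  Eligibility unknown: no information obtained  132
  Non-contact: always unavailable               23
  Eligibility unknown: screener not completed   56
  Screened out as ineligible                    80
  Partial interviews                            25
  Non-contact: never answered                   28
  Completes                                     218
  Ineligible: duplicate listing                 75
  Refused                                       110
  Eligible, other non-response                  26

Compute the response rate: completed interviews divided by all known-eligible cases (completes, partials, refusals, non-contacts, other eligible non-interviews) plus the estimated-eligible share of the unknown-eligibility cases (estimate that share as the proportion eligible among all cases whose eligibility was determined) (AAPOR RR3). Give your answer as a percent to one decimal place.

No answer / not reached = 28 + 23 = 51
Unknown eligibility = 56 + 132 = 188
Out of scope = 80 + 75 = 155
Top = 218
Determined eligible = 218 + 25 + 110 + 51 + 26 = 430
e = 430 / (430 + 155) = 430 / 585 = 0.7350
e × U = 0.7350 × 188 = 138.18
Base = 430 + 138.18 = 568.18
RR3 = 218 / 568.18 = 0.3837

38.4%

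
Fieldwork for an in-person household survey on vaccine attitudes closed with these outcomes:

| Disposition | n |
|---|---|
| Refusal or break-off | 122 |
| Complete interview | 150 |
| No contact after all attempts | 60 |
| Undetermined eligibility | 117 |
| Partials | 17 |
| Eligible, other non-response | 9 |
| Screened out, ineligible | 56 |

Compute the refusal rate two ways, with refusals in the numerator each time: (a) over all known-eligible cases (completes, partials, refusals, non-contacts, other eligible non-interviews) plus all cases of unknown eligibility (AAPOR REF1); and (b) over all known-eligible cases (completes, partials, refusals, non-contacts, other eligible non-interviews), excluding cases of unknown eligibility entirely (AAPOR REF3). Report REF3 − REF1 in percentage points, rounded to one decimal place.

Numerator: 122
Base: 150 + 17 + 122 + 60 + 9 + 117 = 475
REF1 = 122 / 475 = 0.2568
Base: 150 + 17 + 122 + 60 + 9 = 358
REF3 = 122 / 358 = 0.3408
Difference = 34.08 − 25.68 = 8.40 percentage points

8.4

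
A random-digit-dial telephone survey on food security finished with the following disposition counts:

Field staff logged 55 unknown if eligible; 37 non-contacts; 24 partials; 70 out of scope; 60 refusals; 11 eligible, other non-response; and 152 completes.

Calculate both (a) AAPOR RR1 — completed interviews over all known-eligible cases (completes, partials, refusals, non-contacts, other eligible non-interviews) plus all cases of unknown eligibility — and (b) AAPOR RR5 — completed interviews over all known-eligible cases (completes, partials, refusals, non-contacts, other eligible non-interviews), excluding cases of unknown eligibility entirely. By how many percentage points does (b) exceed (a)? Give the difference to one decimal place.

Num = 152
Denom = 152 + 24 + 60 + 37 + 11 + 55 = 339
RR1 = 152 / 339 = 0.4484
Denom = 152 + 24 + 60 + 37 + 11 = 284
RR5 = 152 / 284 = 0.5352
Difference = 53.52 − 44.84 = 8.68 percentage points

8.7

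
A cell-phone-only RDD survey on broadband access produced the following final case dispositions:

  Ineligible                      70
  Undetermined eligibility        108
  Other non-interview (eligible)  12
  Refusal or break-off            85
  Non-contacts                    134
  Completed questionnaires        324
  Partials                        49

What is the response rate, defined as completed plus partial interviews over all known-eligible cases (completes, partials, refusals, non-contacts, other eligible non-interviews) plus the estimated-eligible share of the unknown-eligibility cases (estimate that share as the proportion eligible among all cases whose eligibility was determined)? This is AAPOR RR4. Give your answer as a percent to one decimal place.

53.2%

Num → 324 + 49 = 373
Known eligible → 324 + 49 + 85 + 134 + 12 = 604
e = 604 / (604 + 70) = 604 / 674 = 0.8961
e × U → 0.8961 × 108 = 96.78
Denominator → 604 + 96.78 = 700.78
RR4 = 373 / 700.78 = 0.5323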